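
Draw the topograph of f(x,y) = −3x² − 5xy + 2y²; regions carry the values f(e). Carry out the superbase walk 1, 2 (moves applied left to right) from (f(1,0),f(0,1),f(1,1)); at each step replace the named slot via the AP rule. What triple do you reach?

start (-3,2,-6) = (f(1,0),f(0,1),f(1,1))
replace slot 1: 2·(2+(-6)) − (-3) = -5 → (-5,2,-6)
replace slot 2: 2·((-5)+(-6)) − 2 = -24 → (-5,-24,-6)

-5,-24,-6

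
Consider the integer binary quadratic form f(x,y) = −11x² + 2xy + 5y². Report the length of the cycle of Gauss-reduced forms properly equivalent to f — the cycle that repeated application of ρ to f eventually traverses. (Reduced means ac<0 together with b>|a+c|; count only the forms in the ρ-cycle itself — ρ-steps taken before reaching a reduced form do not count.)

D = 224, ⌊√D⌋ = 14
descent: ρ → (5,8,-8)  [lands on river]
river: ρ → (-8,8,5)
river: ρ → (5,12,-4)
river: ρ → (-4,12,5)
ρ-cycle length = 4 (tail of 1 descent step not counted)

4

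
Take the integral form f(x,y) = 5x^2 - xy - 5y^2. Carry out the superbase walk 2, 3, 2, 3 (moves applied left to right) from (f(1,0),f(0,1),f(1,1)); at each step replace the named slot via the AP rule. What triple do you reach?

start (5,-5,-1) = (f(1,0),f(0,1),f(1,1))
replace slot 2: 2·(5+(-1)) − (-5) = 13 → (5,13,-1)
replace slot 3: 2·(5+13) − (-1) = 37 → (5,13,37)
replace slot 2: 2·(5+37) − 13 = 71 → (5,71,37)
replace slot 3: 2·(5+71) − 37 = 115 → (5,71,115)

5,71,115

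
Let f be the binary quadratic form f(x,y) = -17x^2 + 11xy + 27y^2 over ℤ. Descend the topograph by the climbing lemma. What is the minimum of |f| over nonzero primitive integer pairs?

river: ρ → (27,43,-1)
river: ρ → (-1,43,27)
river: ρ → (27,11,-17)
river: ρ → (-17,23,21)
river: ρ → (21,19,-19)
river: ρ → (-19,19,21)
river: ρ → (21,23,-17)
river: ρ → (-17,11,27)
closes: descent 0, river 8
min |a| on river = 1

1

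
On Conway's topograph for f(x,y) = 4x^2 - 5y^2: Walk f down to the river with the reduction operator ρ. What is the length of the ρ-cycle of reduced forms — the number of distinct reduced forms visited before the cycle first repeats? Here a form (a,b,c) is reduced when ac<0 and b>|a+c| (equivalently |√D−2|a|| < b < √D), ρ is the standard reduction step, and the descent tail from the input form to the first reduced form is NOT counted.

D = 80, ⌊√D⌋ = 8
descent: ρ → (-5,0,4)
descent: ρ → (4,8,-1)  [lands on river]
river: ρ → (-1,8,4)
ρ-cycle length = 2 (tail of 2 descent steps not counted)

2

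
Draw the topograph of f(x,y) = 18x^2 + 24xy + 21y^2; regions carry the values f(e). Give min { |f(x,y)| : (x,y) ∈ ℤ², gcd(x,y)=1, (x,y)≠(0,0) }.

translate: b→-12 (≡24 mod 36), so (18,24,21)→(18,-12,15)
flip: (18,-12,15)→(15,12,18)
reduced (well bottom): (15,12,18) with a≤c, −a<b≤a
well minimum = a = 15

15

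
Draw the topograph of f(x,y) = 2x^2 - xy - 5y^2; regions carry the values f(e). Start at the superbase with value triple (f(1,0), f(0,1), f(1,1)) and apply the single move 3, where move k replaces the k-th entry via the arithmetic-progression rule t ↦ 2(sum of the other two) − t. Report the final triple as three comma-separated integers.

start (2,-5,-4) = (f(1,0),f(0,1),f(1,1))
replace slot 3: 2·(2+(-5)) − (-4) = -2 → (2,-5,-2)

2,-5,-2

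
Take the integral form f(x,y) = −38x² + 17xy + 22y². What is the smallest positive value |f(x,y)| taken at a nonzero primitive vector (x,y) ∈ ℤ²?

river: ρ → (22,27,-33)
river: ρ → (-33,39,16)
river: ρ → (16,57,-6)
river: ρ → (-6,51,43)
river: ρ → (43,35,-14)
river: ρ → (-14,49,22)
river: ρ → (22,39,-24)
river: ρ → (-24,57,4)
river: ρ → (4,55,-38)
river: ρ → (-38,21,21)
river: ρ → (21,21,-38)
river: ρ → (-38,55,4)
river: ρ → (4,57,-24)
river: ρ → (-24,39,22)
river: ρ → (22,49,-14)
river: ρ → (-14,35,43)
river: ρ → (43,51,-6)
river: ρ → (-6,57,16)
river: ρ → (16,39,-33)
river: ρ → (-33,27,22)
river: ρ → (22,17,-38)
river: ρ → (-38,59,1)
river: ρ → (1,59,-38)
river: ρ → (-38,17,22)
closes: descent 0, river 24
min |a| on river = 1

1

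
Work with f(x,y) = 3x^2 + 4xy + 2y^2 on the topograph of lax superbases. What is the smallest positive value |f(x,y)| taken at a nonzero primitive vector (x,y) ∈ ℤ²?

translate: b→-2 (≡4 mod 6), so (3,4,2)→(3,-2,1)
flip: (3,-2,1)→(1,2,3)
translate: b→0 (≡2 mod 2), so (1,2,3)→(1,0,2)
reduced (well bottom): (1,0,2) with a≤c, −a<b≤a
well minimum = a = 1

1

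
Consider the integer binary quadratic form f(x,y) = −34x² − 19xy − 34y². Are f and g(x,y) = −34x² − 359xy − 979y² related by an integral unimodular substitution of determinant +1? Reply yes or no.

D₁ = -4263, D₂ = -4263
f is negative-definite; reduce −f:
−f: reduced (well bottom): (34,19,34) with a≤c, −a<b≤a
flip sign back: reduced form of f is (-34,-19,-34)
g is negative-definite; reduce −g:
−g: translate: b→19 (≡359 mod 68), so (34,359,979)→(34,19,34)
−g: reduced (well bottom): (34,19,34) with a≤c, −a<b≤a
flip sign back: reduced form of g is (-34,-19,-34)
reduced forms (-34, -19, -34) vs (-34, -19, -34) ⇒ equivalent

yes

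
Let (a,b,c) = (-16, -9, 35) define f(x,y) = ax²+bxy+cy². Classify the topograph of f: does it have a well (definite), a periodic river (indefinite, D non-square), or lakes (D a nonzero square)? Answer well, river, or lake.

D = b²−4ac = (-9)² − 4·(-16)·35 = 2321
D > 0 non-square ⇒ indefinite ⇒ periodic river

river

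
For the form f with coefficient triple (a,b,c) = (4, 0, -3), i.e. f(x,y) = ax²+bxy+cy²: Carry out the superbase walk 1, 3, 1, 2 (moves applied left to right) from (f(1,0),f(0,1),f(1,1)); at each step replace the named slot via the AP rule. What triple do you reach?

start (4,-3,1) = (f(1,0),f(0,1),f(1,1))
replace slot 1: 2·((-3)+1) − 4 = -8 → (-8,-3,1)
replace slot 3: 2·((-8)+(-3)) − 1 = -23 → (-8,-3,-23)
replace slot 1: 2·((-3)+(-23)) − (-8) = -44 → (-44,-3,-23)
replace slot 2: 2·((-44)+(-23)) − (-3) = -131 → (-44,-131,-23)

-44,-131,-23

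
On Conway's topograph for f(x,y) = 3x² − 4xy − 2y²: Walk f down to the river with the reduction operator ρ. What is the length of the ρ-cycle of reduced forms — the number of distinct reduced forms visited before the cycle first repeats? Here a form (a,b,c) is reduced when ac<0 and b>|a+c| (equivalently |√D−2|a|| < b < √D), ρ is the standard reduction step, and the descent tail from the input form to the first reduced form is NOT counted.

D = 40, ⌊√D⌋ = 6
descent: ρ → (-2,4,3)  [lands on river]
river: ρ → (3,2,-3)
river: ρ → (-3,4,2)
river: ρ → (2,4,-3)
river: ρ → (-3,2,3)
river: ρ → (3,4,-2)
ρ-cycle length = 6 (tail of 1 descent step not counted)

6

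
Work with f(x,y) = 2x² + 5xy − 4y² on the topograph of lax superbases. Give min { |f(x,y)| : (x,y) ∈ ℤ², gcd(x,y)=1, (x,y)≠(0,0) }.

river: ρ → (-4,3,3)
river: ρ → (3,3,-4)
river: ρ → (-4,5,2)
river: ρ → (2,7,-1)
river: ρ → (-1,7,2)
river: ρ → (2,5,-4)
closes: descent 0, river 6
min |a| on river = 1

1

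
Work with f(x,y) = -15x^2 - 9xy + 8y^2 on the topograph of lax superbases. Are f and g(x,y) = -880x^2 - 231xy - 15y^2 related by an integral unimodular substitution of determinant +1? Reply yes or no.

D₁ = 561, D₂ = 561
river cycle of f (length 10): (8, 9, -15), (-15, 21, 2), (2, 23, -4), (-4, 17, 17), (17, 17, -4), (-4, 23, 2), (2, 21, -15), (-15, 9, 8), (8, 23, -1), (-1, 23, 8)
river cycle of g (length 10): (-15, 21, 2), (2, 23, -4), (-4, 17, 17), (17, 17, -4), (-4, 23, 2), (2, 21, -15), (-15, 9, 8), (8, 23, -1), (-1, 23, 8), (8, 9, -15)
cycles coincide ⇒ equivalent

yes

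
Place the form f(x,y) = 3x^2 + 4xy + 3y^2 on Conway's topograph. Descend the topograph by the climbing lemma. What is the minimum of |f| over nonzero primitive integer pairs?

translate: b→-2 (≡4 mod 6), so (3,4,3)→(3,-2,2)
flip: (3,-2,2)→(2,2,3)
reduced (well bottom): (2,2,3) with a≤c, −a<b≤a
well minimum = a = 2

2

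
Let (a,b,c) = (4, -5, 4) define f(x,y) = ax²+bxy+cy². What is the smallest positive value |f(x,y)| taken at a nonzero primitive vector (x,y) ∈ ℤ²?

translate: b→3 (≡-5 mod 8), so (4,-5,4)→(4,3,3)
flip: (4,3,3)→(3,-3,4)
translate: b→3 (≡-3 mod 6), so (3,-3,4)→(3,3,4)
reduced (well bottom): (3,3,4) with a≤c, −a<b≤a
well minimum = a = 3

3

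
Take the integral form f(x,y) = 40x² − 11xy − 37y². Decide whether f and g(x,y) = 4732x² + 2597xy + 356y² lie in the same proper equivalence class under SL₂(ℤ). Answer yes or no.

D₁ = 6041, D₂ = 6041
river cycle of f (length 54): (-37, 11, 40), (40, 69, -8), (-8, 75, 13), (13, 55, -58), (-58, 61, 10), (10, 59, -64), (-64, 69, 5), (5, 71, -50), (-50, 29, 26), (26, 75, -4), … (44 more)
river cycle of g (length 54): (40, 69, -8), (-8, 75, 13), (13, 55, -58), (-58, 61, 10), (10, 59, -64), (-64, 69, 5), (5, 71, -50), (-50, 29, 26), (26, 75, -4), (-4, 77, 7), … (44 more)
cycles coincide ⇒ equivalent

yes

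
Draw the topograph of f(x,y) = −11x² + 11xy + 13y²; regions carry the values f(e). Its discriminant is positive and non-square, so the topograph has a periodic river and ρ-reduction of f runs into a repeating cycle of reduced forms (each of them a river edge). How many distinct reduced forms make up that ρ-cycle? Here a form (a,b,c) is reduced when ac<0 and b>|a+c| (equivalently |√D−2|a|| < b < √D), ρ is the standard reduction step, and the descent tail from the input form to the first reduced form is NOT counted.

D = 693, ⌊√D⌋ = 26
river: ρ → (13,15,-9)
river: ρ → (-9,21,7)
river: ρ → (7,21,-9)
river: ρ → (-9,15,13)
river: ρ → (13,11,-11)
river: ρ → (-11,11,13)
ρ-cycle length = 6 (tail of 0 descent steps not counted)

6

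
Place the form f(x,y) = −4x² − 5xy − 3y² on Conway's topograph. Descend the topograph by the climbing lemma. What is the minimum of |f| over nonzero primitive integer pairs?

translate: b→-3 (≡5 mod 8), so (4,5,3)→(4,-3,2)
flip: (4,-3,2)→(2,3,4)
translate: b→-1 (≡3 mod 4), so (2,3,4)→(2,-1,3)
reduced (well bottom): (2,-1,3) with a≤c, −a<b≤a
well minimum |f| = |-2| = 2 (negative-definite)

2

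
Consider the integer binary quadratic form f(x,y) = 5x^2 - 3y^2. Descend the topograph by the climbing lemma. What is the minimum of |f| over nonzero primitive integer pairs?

descent: ρ → (-3,6,2)  [lands on river]
river: ρ → (2,6,-3)
closes: descent 1, river 2
min |a| on river = 2

2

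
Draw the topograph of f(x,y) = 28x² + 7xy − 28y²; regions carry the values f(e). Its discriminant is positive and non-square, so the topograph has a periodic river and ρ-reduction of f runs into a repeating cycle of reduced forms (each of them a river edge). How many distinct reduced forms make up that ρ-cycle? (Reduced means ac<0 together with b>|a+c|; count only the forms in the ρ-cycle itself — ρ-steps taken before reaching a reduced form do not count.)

D = 3185, ⌊√D⌋ = 56
river: ρ → (-28,49,7)
river: ρ → (7,49,-28)
river: ρ → (-28,7,28)
river: ρ → (28,49,-7)
river: ρ → (-7,49,28)
river: ρ → (28,7,-28)
ρ-cycle length = 6 (tail of 0 descent steps not counted)

6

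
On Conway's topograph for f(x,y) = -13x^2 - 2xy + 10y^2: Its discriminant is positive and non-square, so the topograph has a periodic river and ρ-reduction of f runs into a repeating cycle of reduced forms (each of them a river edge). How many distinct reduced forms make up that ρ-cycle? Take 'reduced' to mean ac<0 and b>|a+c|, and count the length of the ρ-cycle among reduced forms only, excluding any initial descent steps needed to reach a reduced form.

D = 524, ⌊√D⌋ = 22
descent: ρ → (10,22,-1)  [lands on river]
river: ρ → (-1,22,10)
river: ρ → (10,18,-5)
river: ρ → (-5,22,2)
river: ρ → (2,22,-5)
river: ρ → (-5,18,10)
ρ-cycle length = 6 (tail of 1 descent step not counted)

6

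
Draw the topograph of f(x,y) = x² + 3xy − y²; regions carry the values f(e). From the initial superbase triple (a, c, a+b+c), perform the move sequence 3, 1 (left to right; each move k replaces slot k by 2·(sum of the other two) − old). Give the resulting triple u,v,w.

start (1,-1,3) = (f(1,0),f(0,1),f(1,1))
replace slot 3: 2·(1+(-1)) − 3 = -3 → (1,-1,-3)
replace slot 1: 2·((-1)+(-3)) − 1 = -9 → (-9,-1,-3)

-9,-1,-3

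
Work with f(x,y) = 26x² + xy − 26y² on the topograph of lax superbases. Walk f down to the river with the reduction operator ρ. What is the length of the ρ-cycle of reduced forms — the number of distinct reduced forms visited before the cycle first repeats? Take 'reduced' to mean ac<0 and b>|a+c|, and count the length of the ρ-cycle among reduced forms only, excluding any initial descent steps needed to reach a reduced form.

D = 2705, ⌊√D⌋ = 52
river: ρ → (-26,51,1)
river: ρ → (1,51,-26)
river: ρ → (-26,1,26)
river: ρ → (26,51,-1)
river: ρ → (-1,51,26)
river: ρ → (26,1,-26)
ρ-cycle length = 6 (tail of 0 descent steps not counted)

6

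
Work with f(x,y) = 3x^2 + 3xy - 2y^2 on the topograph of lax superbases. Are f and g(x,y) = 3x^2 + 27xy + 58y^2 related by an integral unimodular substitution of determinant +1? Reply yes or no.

D₁ = 33, D₂ = 33
river cycle of f (length 4): (-2, 5, 1), (1, 5, -2), (-2, 3, 3), (3, 3, -2)
river cycle of g (length 4): (3, 3, -2), (-2, 5, 1), (1, 5, -2), (-2, 3, 3)
cycles coincide ⇒ equivalent

yes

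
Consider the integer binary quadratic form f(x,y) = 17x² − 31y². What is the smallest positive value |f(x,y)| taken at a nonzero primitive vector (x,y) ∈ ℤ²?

descent: ρ → (-31,0,17)
descent: ρ → (17,34,-14)  [lands on river]
river: ρ → (-14,22,29)
river: ρ → (29,36,-7)
river: ρ → (-7,34,34)
river: ρ → (34,34,-7)
river: ρ → (-7,36,29)
river: ρ → (29,22,-14)
river: ρ → (-14,34,17)
closes: descent 2, river 8
min |a| on river = 7

7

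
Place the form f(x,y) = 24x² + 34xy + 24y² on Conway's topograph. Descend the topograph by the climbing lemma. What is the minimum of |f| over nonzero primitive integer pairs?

translate: b→-14 (≡34 mod 48), so (24,34,24)→(24,-14,14)
flip: (24,-14,14)→(14,14,24)
reduced (well bottom): (14,14,24) with a≤c, −a<b≤a
well minimum = a = 14

14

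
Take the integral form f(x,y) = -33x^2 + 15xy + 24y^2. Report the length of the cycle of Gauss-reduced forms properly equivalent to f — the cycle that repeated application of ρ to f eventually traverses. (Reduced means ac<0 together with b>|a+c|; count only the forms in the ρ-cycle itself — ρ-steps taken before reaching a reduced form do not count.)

D = 3393, ⌊√D⌋ = 58
river: ρ → (24,33,-24)
river: ρ → (-24,15,33)
river: ρ → (33,51,-6)
river: ρ → (-6,57,6)
river: ρ → (6,51,-33)
river: ρ → (-33,15,24)
ρ-cycle length = 6 (tail of 0 descent steps not counted)

6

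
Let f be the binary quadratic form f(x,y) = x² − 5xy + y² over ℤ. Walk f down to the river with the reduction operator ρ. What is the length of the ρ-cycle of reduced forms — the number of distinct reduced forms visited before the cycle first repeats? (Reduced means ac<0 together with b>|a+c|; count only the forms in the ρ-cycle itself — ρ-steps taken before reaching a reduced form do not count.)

D = 21, ⌊√D⌋ = 4
descent: ρ → (1,3,-3)  [lands on river]
river: ρ → (-3,3,1)
ρ-cycle length = 2 (tail of 1 descent step not counted)

2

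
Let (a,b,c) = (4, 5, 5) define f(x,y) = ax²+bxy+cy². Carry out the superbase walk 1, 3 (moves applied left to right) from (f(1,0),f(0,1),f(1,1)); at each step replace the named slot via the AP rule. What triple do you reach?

start (4,5,14) = (f(1,0),f(0,1),f(1,1))
replace slot 1: 2·(5+14) − 4 = 34 → (34,5,14)
replace slot 3: 2·(34+5) − 14 = 64 → (34,5,64)

34,5,64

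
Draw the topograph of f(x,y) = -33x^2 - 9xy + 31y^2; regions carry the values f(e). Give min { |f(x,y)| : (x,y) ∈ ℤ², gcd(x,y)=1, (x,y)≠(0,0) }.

descent: ρ → (31,9,-33)  [lands on river]
river: ρ → (-33,57,7)
river: ρ → (7,55,-41)
river: ρ → (-41,27,21)
river: ρ → (21,57,-11)
river: ρ → (-11,53,31)
closes: descent 1, river 6
min |a| on river = 7

7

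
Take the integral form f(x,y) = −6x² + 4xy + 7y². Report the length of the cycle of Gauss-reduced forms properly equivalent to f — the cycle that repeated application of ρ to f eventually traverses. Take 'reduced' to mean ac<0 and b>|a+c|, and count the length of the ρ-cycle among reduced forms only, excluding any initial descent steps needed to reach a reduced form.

D = 184, ⌊√D⌋ = 13
river: ρ → (7,10,-3)
river: ρ → (-3,8,10)
river: ρ → (10,12,-1)
river: ρ → (-1,12,10)
river: ρ → (10,8,-3)
river: ρ → (-3,10,7)
river: ρ → (7,4,-6)
river: ρ → (-6,8,5)
river: ρ → (5,12,-2)
river: ρ → (-2,12,5)
river: ρ → (5,8,-6)
river: ρ → (-6,4,7)
ρ-cycle length = 12 (tail of 0 descent steps not counted)

12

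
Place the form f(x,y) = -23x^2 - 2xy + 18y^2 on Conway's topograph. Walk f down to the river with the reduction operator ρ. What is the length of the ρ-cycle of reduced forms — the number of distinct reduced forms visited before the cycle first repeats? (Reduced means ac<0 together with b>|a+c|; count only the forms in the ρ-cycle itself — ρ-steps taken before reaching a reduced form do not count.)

D = 1660, ⌊√D⌋ = 40
descent: ρ → (18,38,-3)  [lands on river]
river: ρ → (-3,40,5)
river: ρ → (5,40,-3)
river: ρ → (-3,38,18)
river: ρ → (18,34,-7)
river: ρ → (-7,36,13)
river: ρ → (13,16,-27)
river: ρ → (-27,38,2)
river: ρ → (2,38,-27)
river: ρ → (-27,16,13)
river: ρ → (13,36,-7)
river: ρ → (-7,34,18)
ρ-cycle length = 12 (tail of 1 descent step not counted)

12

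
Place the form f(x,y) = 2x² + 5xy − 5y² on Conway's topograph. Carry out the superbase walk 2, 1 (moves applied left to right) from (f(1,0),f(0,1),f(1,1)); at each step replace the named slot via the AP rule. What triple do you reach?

start (2,-5,2) = (f(1,0),f(0,1),f(1,1))
replace slot 2: 2·(2+2) − (-5) = 13 → (2,13,2)
replace slot 1: 2·(13+2) − 2 = 28 → (28,13,2)

28,13,2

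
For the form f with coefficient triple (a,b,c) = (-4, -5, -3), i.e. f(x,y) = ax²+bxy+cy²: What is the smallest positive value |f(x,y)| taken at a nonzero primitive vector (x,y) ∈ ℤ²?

translate: b→-3 (≡5 mod 8), so (4,5,3)→(4,-3,2)
flip: (4,-3,2)→(2,3,4)
translate: b→-1 (≡3 mod 4), so (2,3,4)→(2,-1,3)
reduced (well bottom): (2,-1,3) with a≤c, −a<b≤a
well minimum |f| = |-2| = 2 (negative-definite)

2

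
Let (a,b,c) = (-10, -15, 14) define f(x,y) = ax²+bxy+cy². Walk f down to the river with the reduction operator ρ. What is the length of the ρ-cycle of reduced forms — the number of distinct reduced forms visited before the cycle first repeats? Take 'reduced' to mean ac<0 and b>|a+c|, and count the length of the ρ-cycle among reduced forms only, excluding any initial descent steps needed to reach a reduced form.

D = 785, ⌊√D⌋ = 28
descent: ρ → (14,15,-10)  [lands on river]
river: ρ → (-10,25,4)
river: ρ → (4,23,-16)
river: ρ → (-16,9,11)
river: ρ → (11,13,-14)
river: ρ → (-14,15,10)
river: ρ → (10,25,-4)
river: ρ → (-4,23,16)
river: ρ → (16,9,-11)
river: ρ → (-11,13,14)
ρ-cycle length = 10 (tail of 1 descent step not counted)

10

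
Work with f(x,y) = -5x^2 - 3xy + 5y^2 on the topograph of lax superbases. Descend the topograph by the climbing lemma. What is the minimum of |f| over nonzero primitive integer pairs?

descent: ρ → (5,3,-5)  [lands on river]
river: ρ → (-5,7,3)
river: ρ → (3,5,-7)
river: ρ → (-7,9,1)
river: ρ → (1,9,-7)
river: ρ → (-7,5,3)
river: ρ → (3,7,-5)
river: ρ → (-5,3,5)
river: ρ → (5,7,-3)
river: ρ → (-3,5,7)
river: ρ → (7,9,-1)
river: ρ → (-1,9,7)
river: ρ → (7,5,-3)
river: ρ → (-3,7,5)
closes: descent 1, river 14
min |a| on river = 1

1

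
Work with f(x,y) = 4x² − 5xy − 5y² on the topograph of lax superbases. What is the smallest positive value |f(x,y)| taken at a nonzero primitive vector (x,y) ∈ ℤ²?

descent: ρ → (-5,5,4)  [lands on river]
river: ρ → (4,3,-6)
river: ρ → (-6,9,1)
river: ρ → (1,9,-6)
river: ρ → (-6,3,4)
river: ρ → (4,5,-5)
closes: descent 1, river 6
min |a| on river = 1

1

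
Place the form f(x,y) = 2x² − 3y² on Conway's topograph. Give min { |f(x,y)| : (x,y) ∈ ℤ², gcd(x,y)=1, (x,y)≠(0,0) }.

descent: ρ → (-3,0,2)
descent: ρ → (2,4,-1)  [lands on river]
river: ρ → (-1,4,2)
closes: descent 2, river 2
min |a| on river = 1

1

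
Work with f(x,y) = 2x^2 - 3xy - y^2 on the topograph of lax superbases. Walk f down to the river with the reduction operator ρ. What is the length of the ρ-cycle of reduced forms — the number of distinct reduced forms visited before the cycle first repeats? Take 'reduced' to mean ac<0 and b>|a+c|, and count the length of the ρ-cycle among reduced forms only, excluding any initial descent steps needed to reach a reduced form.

D = 17, ⌊√D⌋ = 4
descent: ρ → (-1,3,2)  [lands on river]
river: ρ → (2,1,-2)
river: ρ → (-2,3,1)
river: ρ → (1,3,-2)
river: ρ → (-2,1,2)
river: ρ → (2,3,-1)
ρ-cycle length = 6 (tail of 1 descent step not counted)

6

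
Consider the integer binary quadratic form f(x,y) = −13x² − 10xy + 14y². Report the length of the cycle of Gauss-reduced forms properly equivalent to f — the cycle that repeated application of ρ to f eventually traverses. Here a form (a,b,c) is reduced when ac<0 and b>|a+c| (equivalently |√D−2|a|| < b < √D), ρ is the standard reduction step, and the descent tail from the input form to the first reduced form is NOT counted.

D = 828, ⌊√D⌋ = 28
descent: ρ → (14,10,-13)  [lands on river]
river: ρ → (-13,16,11)
river: ρ → (11,28,-1)
river: ρ → (-1,28,11)
river: ρ → (11,16,-13)
river: ρ → (-13,10,14)
river: ρ → (14,18,-9)
river: ρ → (-9,18,14)
ρ-cycle length = 8 (tail of 1 descent step not counted)

8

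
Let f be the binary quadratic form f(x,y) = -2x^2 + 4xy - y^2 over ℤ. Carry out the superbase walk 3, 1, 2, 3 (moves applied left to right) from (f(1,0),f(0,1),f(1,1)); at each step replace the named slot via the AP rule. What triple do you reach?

start (-2,-1,1) = (f(1,0),f(0,1),f(1,1))
replace slot 3: 2·((-2)+(-1)) − 1 = -7 → (-2,-1,-7)
replace slot 1: 2·((-1)+(-7)) − (-2) = -14 → (-14,-1,-7)
replace slot 2: 2·((-14)+(-7)) − (-1) = -41 → (-14,-41,-7)
replace slot 3: 2·((-14)+(-41)) − (-7) = -103 → (-14,-41,-103)

-14,-41,-103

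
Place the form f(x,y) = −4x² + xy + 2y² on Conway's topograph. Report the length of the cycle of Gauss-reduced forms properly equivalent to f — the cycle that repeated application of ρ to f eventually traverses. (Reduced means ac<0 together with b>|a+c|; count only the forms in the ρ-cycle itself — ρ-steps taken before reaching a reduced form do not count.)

D = 33, ⌊√D⌋ = 5
descent: ρ → (2,3,-3)  [lands on river]
river: ρ → (-3,3,2)
river: ρ → (2,5,-1)
river: ρ → (-1,5,2)
ρ-cycle length = 4 (tail of 1 descent step not counted)

4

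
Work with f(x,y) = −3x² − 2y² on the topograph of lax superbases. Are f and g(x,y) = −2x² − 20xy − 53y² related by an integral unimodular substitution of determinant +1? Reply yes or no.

D₁ = -24, D₂ = -24
f is negative-definite; reduce −f:
−f: flip: (3,0,2)→(2,0,3)
−f: reduced (well bottom): (2,0,3) with a≤c, −a<b≤a
flip sign back: reduced form of f is (-2,0,-3)
g is negative-definite; reduce −g:
−g: translate: b→0 (≡20 mod 4), so (2,20,53)→(2,0,3)
−g: reduced (well bottom): (2,0,3) with a≤c, −a<b≤a
flip sign back: reduced form of g is (-2,0,-3)
reduced forms (-2, 0, -3) vs (-2, 0, -3) ⇒ equivalent

yes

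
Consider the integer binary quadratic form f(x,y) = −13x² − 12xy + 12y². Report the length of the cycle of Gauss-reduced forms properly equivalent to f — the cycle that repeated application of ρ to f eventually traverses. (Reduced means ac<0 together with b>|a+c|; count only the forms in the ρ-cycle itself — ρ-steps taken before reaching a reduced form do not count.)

D = 768, ⌊√D⌋ = 27
descent: ρ → (12,12,-13)  [lands on river]
river: ρ → (-13,14,11)
river: ρ → (11,8,-16)
river: ρ → (-16,24,3)
river: ρ → (3,24,-16)
river: ρ → (-16,8,11)
river: ρ → (11,14,-13)
river: ρ → (-13,12,12)
ρ-cycle length = 8 (tail of 1 descent step not counted)

8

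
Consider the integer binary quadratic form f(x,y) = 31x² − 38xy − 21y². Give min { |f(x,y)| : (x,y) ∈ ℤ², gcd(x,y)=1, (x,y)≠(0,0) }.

descent: ρ → (-21,38,31)  [lands on river]
river: ρ → (31,24,-28)
river: ρ → (-28,32,27)
river: ρ → (27,22,-33)
river: ρ → (-33,44,16)
river: ρ → (16,52,-21)
river: ρ → (-21,32,36)
river: ρ → (36,40,-17)
river: ρ → (-17,62,3)
river: ρ → (3,58,-57)
river: ρ → (-57,56,4)
river: ρ → (4,56,-57)
river: ρ → (-57,58,3)
river: ρ → (3,62,-17)
river: ρ → (-17,40,36)
river: ρ → (36,32,-21)
river: ρ → (-21,52,16)
river: ρ → (16,44,-33)
river: ρ → (-33,22,27)
river: ρ → (27,32,-28)
river: ρ → (-28,24,31)
river: ρ → (31,38,-21)
river: ρ → (-21,46,23)
river: ρ → (23,46,-21)
closes: descent 1, river 24
min |a| on river = 3

3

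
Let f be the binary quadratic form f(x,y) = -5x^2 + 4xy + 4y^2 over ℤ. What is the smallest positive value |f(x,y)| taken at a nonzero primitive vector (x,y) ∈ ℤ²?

river: ρ → (4,4,-5)
river: ρ → (-5,6,3)
river: ρ → (3,6,-5)
river: ρ → (-5,4,4)
closes: descent 0, river 4
min |a| on river = 3

3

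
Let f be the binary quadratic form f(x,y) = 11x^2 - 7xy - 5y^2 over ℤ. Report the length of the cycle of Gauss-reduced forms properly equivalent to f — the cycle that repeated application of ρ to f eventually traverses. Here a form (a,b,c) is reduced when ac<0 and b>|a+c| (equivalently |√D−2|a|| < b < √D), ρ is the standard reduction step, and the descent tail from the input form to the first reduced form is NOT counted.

D = 269, ⌊√D⌋ = 16
descent: ρ → (-5,7,11)  [lands on river]
river: ρ → (11,15,-1)
river: ρ → (-1,15,11)
river: ρ → (11,7,-5)
river: ρ → (-5,13,5)
river: ρ → (5,7,-11)
river: ρ → (-11,15,1)
river: ρ → (1,15,-11)
river: ρ → (-11,7,5)
river: ρ → (5,13,-5)
ρ-cycle length = 10 (tail of 1 descent step not counted)

10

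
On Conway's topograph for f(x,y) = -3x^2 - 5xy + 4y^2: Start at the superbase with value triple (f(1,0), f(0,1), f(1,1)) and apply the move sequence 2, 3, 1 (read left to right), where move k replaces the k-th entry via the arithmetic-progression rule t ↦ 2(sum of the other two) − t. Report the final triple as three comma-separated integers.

start (-3,4,-4) = (f(1,0),f(0,1),f(1,1))
replace slot 2: 2·((-3)+(-4)) − 4 = -18 → (-3,-18,-4)
replace slot 3: 2·((-3)+(-18)) − (-4) = -38 → (-3,-18,-38)
replace slot 1: 2·((-18)+(-38)) − (-3) = -109 → (-109,-18,-38)

-109,-18,-38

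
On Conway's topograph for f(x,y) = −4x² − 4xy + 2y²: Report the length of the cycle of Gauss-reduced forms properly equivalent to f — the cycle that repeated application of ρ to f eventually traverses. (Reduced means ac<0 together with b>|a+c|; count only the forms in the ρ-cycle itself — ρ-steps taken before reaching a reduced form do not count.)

D = 48, ⌊√D⌋ = 6
descent: ρ → (2,4,-4)  [lands on river]
river: ρ → (-4,4,2)
ρ-cycle length = 2 (tail of 1 descent step not counted)

2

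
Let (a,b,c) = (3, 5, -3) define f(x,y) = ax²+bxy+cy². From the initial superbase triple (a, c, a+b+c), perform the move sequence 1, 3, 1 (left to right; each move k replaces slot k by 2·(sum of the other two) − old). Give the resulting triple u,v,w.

start (3,-3,5) = (f(1,0),f(0,1),f(1,1))
replace slot 1: 2·((-3)+5) − 3 = 1 → (1,-3,5)
replace slot 3: 2·(1+(-3)) − 5 = -9 → (1,-3,-9)
replace slot 1: 2·((-3)+(-9)) − 1 = -25 → (-25,-3,-9)

-25,-3,-9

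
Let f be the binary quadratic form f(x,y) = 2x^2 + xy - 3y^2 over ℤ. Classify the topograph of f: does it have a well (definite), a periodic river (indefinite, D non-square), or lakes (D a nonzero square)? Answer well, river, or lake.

D = b²−4ac = 1² − 4·2·(-3) = 25
D = 5² is a perfect square ⇒ form factors over ℤ ⇒ lakes

lake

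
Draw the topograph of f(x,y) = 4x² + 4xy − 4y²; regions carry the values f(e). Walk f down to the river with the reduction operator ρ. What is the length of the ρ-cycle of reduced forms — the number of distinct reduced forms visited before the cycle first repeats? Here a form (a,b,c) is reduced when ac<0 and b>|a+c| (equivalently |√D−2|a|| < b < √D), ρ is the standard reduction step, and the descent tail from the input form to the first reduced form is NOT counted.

D = 80, ⌊√D⌋ = 8
river: ρ → (-4,4,4)
river: ρ → (4,4,-4)
ρ-cycle length = 2 (tail of 0 descent steps not counted)

2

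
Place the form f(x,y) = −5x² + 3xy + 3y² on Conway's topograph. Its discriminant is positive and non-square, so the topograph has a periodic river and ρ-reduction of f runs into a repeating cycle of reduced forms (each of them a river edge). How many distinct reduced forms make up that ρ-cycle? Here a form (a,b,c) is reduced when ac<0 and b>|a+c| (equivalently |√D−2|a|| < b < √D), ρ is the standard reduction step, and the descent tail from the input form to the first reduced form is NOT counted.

D = 69, ⌊√D⌋ = 8
river: ρ → (3,3,-5)
river: ρ → (-5,7,1)
river: ρ → (1,7,-5)
river: ρ → (-5,3,3)
ρ-cycle length = 4 (tail of 0 descent steps not counted)

4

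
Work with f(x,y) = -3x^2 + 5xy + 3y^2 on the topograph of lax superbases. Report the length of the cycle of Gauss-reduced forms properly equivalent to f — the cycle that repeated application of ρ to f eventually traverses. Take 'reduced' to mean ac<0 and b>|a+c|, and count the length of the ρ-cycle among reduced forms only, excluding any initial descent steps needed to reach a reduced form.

D = 61, ⌊√D⌋ = 7
river: ρ → (3,7,-1)
river: ρ → (-1,7,3)
river: ρ → (3,5,-3)
river: ρ → (-3,7,1)
river: ρ → (1,7,-3)
river: ρ → (-3,5,3)
ρ-cycle length = 6 (tail of 0 descent steps not counted)

6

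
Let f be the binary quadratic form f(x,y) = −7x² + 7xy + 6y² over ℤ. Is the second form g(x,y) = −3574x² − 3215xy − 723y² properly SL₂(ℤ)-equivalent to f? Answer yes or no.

D₁ = 217, D₂ = 217
river cycle of f (length 16): (6, 5, -8), (-8, 11, 3), (3, 13, -4), (-4, 11, 6), (6, 13, -2), (-2, 11, 12), (12, 13, -1), (-1, 13, 12), (12, 11, -2), (-2, 13, 6), … (6 more)
river cycle of g (length 16): (-7, 7, 6), (6, 5, -8), (-8, 11, 3), (3, 13, -4), (-4, 11, 6), (6, 13, -2), (-2, 11, 12), (12, 13, -1), (-1, 13, 12), (12, 11, -2), … (6 more)
cycles coincide ⇒ equivalent

yes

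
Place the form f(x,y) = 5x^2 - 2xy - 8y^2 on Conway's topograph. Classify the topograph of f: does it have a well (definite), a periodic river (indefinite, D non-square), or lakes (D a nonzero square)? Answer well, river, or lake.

D = b²−4ac = (-2)² − 4·5·(-8) = 164
D > 0 non-square ⇒ indefinite ⇒ periodic river

river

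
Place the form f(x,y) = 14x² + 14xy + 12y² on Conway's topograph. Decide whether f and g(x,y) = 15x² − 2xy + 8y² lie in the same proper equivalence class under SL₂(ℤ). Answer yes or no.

D₁ = -476, D₂ = -476
f: flip: (14,14,12)→(12,-14,14)
f: translate: b→10 (≡-14 mod 24), so (12,-14,14)→(12,10,12)
f: reduced (well bottom): (12,10,12) with a≤c, −a<b≤a
g: flip: (15,-2,8)→(8,2,15)
g: reduced (well bottom): (8,2,15) with a≤c, −a<b≤a
reduced forms (12, 10, 12) vs (8, 2, 15) ⇒ inequivalent

no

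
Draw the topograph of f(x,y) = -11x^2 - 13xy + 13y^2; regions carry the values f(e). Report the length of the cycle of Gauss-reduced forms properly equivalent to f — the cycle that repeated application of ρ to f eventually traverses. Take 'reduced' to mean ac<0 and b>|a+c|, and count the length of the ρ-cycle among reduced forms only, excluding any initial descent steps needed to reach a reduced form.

D = 741, ⌊√D⌋ = 27
descent: ρ → (13,13,-11)  [lands on river]
river: ρ → (-11,9,15)
river: ρ → (15,21,-5)
river: ρ → (-5,19,19)
river: ρ → (19,19,-5)
river: ρ → (-5,21,15)
river: ρ → (15,9,-11)
river: ρ → (-11,13,13)
ρ-cycle length = 8 (tail of 1 descent step not counted)

8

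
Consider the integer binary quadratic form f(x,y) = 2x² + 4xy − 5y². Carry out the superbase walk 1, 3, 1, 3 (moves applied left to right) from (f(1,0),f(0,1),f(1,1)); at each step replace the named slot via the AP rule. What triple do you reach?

start (2,-5,1) = (f(1,0),f(0,1),f(1,1))
replace slot 1: 2·((-5)+1) − 2 = -10 → (-10,-5,1)
replace slot 3: 2·((-10)+(-5)) − 1 = -31 → (-10,-5,-31)
replace slot 1: 2·((-5)+(-31)) − (-10) = -62 → (-62,-5,-31)
replace slot 3: 2·((-62)+(-5)) − (-31) = -103 → (-62,-5,-103)

-62,-5,-103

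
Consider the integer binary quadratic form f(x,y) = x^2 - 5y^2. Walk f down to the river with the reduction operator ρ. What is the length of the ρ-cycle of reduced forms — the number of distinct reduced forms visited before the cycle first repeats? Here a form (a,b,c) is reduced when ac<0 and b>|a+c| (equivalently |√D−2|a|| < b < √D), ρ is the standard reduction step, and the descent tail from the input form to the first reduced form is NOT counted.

D = 20, ⌊√D⌋ = 4
descent: ρ → (-5,0,1)
descent: ρ → (1,4,-1)  [lands on river]
river: ρ → (-1,4,1)
ρ-cycle length = 2 (tail of 2 descent steps not counted)

2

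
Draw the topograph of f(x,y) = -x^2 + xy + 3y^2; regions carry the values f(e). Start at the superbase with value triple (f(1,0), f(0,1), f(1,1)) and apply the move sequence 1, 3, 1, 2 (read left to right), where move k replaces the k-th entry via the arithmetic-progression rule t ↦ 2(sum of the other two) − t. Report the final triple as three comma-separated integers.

start (-1,3,3) = (f(1,0),f(0,1),f(1,1))
replace slot 1: 2·(3+3) − (-1) = 13 → (13,3,3)
replace slot 3: 2·(13+3) − 3 = 29 → (13,3,29)
replace slot 1: 2·(3+29) − 13 = 51 → (51,3,29)
replace slot 2: 2·(51+29) − 3 = 157 → (51,157,29)

51,157,29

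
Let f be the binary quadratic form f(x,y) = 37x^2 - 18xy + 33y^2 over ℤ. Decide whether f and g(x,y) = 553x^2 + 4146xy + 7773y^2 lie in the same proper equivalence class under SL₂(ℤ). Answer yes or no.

D₁ = -4560, D₂ = -4560
f: flip: (37,-18,33)→(33,18,37)
f: reduced (well bottom): (33,18,37) with a≤c, −a<b≤a
g: translate: b→-278 (≡4146 mod 1106), so (553,4146,7773)→(553,-278,37)
g: flip: (553,-278,37)→(37,278,553)
g: translate: b→-18 (≡278 mod 74), so (37,278,553)→(37,-18,33)
g: flip: (37,-18,33)→(33,18,37)
g: reduced (well bottom): (33,18,37) with a≤c, −a<b≤a
reduced forms (33, 18, 37) vs (33, 18, 37) ⇒ equivalent

yes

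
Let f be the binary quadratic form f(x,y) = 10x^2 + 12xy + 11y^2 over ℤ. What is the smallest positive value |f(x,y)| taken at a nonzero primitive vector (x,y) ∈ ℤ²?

translate: b→-8 (≡12 mod 20), so (10,12,11)→(10,-8,9)
flip: (10,-8,9)→(9,8,10)
reduced (well bottom): (9,8,10) with a≤c, −a<b≤a
well minimum = a = 9

9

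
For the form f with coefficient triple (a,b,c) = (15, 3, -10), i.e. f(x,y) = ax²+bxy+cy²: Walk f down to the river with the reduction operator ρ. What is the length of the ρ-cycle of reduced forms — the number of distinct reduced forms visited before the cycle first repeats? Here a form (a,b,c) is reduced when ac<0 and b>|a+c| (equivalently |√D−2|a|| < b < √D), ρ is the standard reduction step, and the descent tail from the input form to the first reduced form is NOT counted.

D = 609, ⌊√D⌋ = 24
descent: ρ → (-10,17,8)  [lands on river]
river: ρ → (8,15,-12)
river: ρ → (-12,9,11)
river: ρ → (11,13,-10)
river: ρ → (-10,7,14)
river: ρ → (14,21,-3)
river: ρ → (-3,21,14)
river: ρ → (14,7,-10)
river: ρ → (-10,13,11)
river: ρ → (11,9,-12)
river: ρ → (-12,15,8)
river: ρ → (8,17,-10)
river: ρ → (-10,23,2)
river: ρ → (2,21,-21)
river: ρ → (-21,21,2)
river: ρ → (2,23,-10)
ρ-cycle length = 16 (tail of 1 descent step not counted)

16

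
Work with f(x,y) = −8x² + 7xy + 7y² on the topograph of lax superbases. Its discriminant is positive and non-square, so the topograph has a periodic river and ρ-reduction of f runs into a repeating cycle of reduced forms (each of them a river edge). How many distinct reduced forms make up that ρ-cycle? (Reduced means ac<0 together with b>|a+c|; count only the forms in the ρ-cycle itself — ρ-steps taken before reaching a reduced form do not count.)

D = 273, ⌊√D⌋ = 16
river: ρ → (7,7,-8)
river: ρ → (-8,9,6)
river: ρ → (6,15,-2)
river: ρ → (-2,13,13)
river: ρ → (13,13,-2)
river: ρ → (-2,15,6)
river: ρ → (6,9,-8)
river: ρ → (-8,7,7)
ρ-cycle length = 8 (tail of 0 descent steps not counted)

8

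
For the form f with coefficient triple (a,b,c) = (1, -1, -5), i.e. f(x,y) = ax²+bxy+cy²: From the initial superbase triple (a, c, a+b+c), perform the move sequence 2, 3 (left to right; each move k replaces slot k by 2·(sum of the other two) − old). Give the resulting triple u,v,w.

start (1,-5,-5) = (f(1,0),f(0,1),f(1,1))
replace slot 2: 2·(1+(-5)) − (-5) = -3 → (1,-3,-5)
replace slot 3: 2·(1+(-3)) − (-5) = 1 → (1,-3,1)

1,-3,1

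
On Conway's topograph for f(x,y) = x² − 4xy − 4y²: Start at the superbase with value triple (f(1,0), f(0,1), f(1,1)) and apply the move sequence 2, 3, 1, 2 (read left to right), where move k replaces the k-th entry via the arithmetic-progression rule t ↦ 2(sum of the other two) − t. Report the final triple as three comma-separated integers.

start (1,-4,-7) = (f(1,0),f(0,1),f(1,1))
replace slot 2: 2·(1+(-7)) − (-4) = -8 → (1,-8,-7)
replace slot 3: 2·(1+(-8)) − (-7) = -7 → (1,-8,-7)
replace slot 1: 2·((-8)+(-7)) − 1 = -31 → (-31,-8,-7)
replace slot 2: 2·((-31)+(-7)) − (-8) = -68 → (-31,-68,-7)

-31,-68,-7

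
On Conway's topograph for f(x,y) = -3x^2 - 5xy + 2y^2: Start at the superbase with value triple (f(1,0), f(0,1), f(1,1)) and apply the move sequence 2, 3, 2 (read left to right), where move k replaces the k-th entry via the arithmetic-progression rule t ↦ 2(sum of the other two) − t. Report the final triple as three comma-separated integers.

start (-3,2,-6) = (f(1,0),f(0,1),f(1,1))
replace slot 2: 2·((-3)+(-6)) − 2 = -20 → (-3,-20,-6)
replace slot 3: 2·((-3)+(-20)) − (-6) = -40 → (-3,-20,-40)
replace slot 2: 2·((-3)+(-40)) − (-20) = -66 → (-3,-66,-40)

-3,-66,-40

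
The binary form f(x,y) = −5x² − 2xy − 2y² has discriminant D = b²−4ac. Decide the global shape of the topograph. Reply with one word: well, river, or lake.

D = b²−4ac = (-2)² − 4·(-5)·(-2) = -36
D < 0 ⇒ definite ⇒ every region one sign ⇒ single well

well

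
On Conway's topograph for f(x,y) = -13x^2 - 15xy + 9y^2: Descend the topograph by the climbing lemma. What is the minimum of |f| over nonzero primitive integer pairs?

descent: ρ → (9,15,-13)  [lands on river]
river: ρ → (-13,11,11)
river: ρ → (11,11,-13)
river: ρ → (-13,15,9)
river: ρ → (9,21,-7)
river: ρ → (-7,21,9)
closes: descent 1, river 6
min |a| on river = 7

7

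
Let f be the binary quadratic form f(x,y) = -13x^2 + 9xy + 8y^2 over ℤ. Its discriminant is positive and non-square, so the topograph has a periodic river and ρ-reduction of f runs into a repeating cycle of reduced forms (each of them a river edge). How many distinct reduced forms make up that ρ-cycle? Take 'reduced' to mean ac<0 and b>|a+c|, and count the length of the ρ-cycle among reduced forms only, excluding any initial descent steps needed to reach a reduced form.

D = 497, ⌊√D⌋ = 22
river: ρ → (8,7,-14)
river: ρ → (-14,21,1)
river: ρ → (1,21,-14)
river: ρ → (-14,7,8)
river: ρ → (8,9,-13)
river: ρ → (-13,17,4)
river: ρ → (4,15,-17)
river: ρ → (-17,19,2)
river: ρ → (2,21,-7)
river: ρ → (-7,21,2)
river: ρ → (2,19,-17)
river: ρ → (-17,15,4)
river: ρ → (4,17,-13)
river: ρ → (-13,9,8)
ρ-cycle length = 14 (tail of 0 descent steps not counted)

14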